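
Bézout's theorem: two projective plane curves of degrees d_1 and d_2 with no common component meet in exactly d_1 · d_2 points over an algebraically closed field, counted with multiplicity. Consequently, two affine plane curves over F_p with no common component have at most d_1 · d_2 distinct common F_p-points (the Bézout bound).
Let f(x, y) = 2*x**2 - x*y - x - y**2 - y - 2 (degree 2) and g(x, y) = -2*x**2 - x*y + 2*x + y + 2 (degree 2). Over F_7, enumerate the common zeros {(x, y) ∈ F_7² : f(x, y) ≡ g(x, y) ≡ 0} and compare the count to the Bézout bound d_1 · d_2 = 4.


Common zeros: {(6, 1)}; count = 1; Bézout bound = 4.

deg(f) = 2, deg(g) = 2, so Bézout bound = 4.
Scan x ∈ F_7. For each x, list the y ∈ F_7 with f(x, y) ≡ 0 and those with g(x, y) ≡ 0 (mod 7); the common zeros in that column are the intersection.
  x = 0: f ≡ 0 at y ∈ {3}; g ≡ 0 at y ∈ {5}; common: ∅.
  x = 1: f ≡ 0 at y ∈ {6}; g ≡ 0 at y ∈ ∅; common: ∅.
  x = 2: f ≡ 0 at y ∈ {1, 3}; g ≡ 0 at y ∈ {5}; common: ∅.
  x = 3: f ≡ 0 at y ∈ ∅; g ≡ 0 at y ∈ {2}; common: ∅.
  x = 4: f ≡ 0 at y ∈ ∅; g ≡ 0 at y ∈ {2}; common: ∅.
  x = 5: f ≡ 0 at y ∈ ∅; g ≡ 0 at y ∈ {1}; common: ∅.
  x = 6: f ≡ 0 at y ∈ {1, 6}; g ≡ 0 at y ∈ {1}; common: {1}.
Collecting: common zeros = {(6, 1)}, so the count is 1.
Comparison with the Bézout bound: 1 ≤ 4 = deg(f)·deg(g), as expected for curves with no common component (the affine F_7-count falls short of the bound because intersections may lie at infinity, over extension fields, or carry multiplicity).


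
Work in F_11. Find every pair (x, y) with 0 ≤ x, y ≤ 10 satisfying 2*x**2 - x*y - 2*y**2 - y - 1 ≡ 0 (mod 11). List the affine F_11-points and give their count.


Affine F_11-points: {(0, 2), (0, 3), (1, 2), (1, 8), (3, 1), (3, 8), (4, 5), (4, 9), (6, 4), (6, 9), (7, 3), (7, 4)}; count = 12.

For each of the 121 pairs (x, y) ∈ F_11², evaluate f(x, y) mod 11. Record the zeros.
  x = 0: [0↦10, 1↦7, 2↦0, 3↦0, 4↦7, 5↦10, 6↦9, 7↦4, 8↦6, 9↦4, 10↦9]  zeros at y ∈ {2, 3}
  x = 1: [0↦1, 1↦8, 2↦0, 3↦10, 4↦5, 5↦7, 6↦5, 7↦10, 8↦0, 9↦8, 10↦1]  zeros at y ∈ {2, 8}
  x = 2: [0↦7, 1↦2, 2↦4, 3↦2, 4↦7, 5↦8, 6↦5, 7↦9, 8↦9, 9↦5, 10↦8]  zeros at y ∈ ∅
  x = 3: [0↦6, 1↦0, 2↦1, 3↦9, 4↦2, 5↦2, 6↦9, 7↦1, 8↦0, 9↦6, 10↦8]  zeros at y ∈ {1, 8}
  x = 4: [0↦9, 1↦2, 2↦2, 3↦9, 4↦1, 5↦0, 6↦6, 7↦8, 8↦6, 9↦0, 10↦1]  zeros at y ∈ {5, 9}
  x = 5: [0↦5, 1↦8, 2↦7, 3↦2, 4↦4, 5↦2, 6↦7, 7↦8, 8↦5, 9↦9, 10↦9]  zeros at y ∈ ∅
  x = 6: [0↦5, 1↦7, 2↦5, 3↦10, 4↦0, 5↦8, 6↦1, 7↦1, 8↦8, 9↦0, 10↦10]  zeros at y ∈ {4, 9}
  x = 7: [0↦9, 1↦10, 2↦7, 3↦0, 4↦0, 5↦7, 6↦10, 7↦9, 8↦4, 9↦6, 10↦4]  zeros at y ∈ {3, 4}
  x = 8: [0↦6, 1↦6, 2↦2, 3↦5, 4↦4, 5↦10, 6↦1, 7↦10, 8↦4, 9↦5, 10↦2]  zeros at y ∈ ∅
  x = 9: [0↦7, 1↦6, 2↦1, 3↦3, 4↦1, 5↦6, 6↦7, 7↦4, 8↦8, 9↦8, 10↦4]  zeros at y ∈ ∅
  x = 10: [0↦1, 1↦10, 2↦4, 3↦5, 4↦2, 5↦6, 6↦6, 7↦2, 8↦5, 9↦4, 10↦10]  zeros at y ∈ ∅
Collecting zeros: affine points = {(0, 2), (0, 3), (1, 2), (1, 8), (3, 1), (3, 8), (4, 5), (4, 9), (6, 4), (6, 9), (7, 3), (7, 4)}.
Total count |C(F_11)_aff| = 12.


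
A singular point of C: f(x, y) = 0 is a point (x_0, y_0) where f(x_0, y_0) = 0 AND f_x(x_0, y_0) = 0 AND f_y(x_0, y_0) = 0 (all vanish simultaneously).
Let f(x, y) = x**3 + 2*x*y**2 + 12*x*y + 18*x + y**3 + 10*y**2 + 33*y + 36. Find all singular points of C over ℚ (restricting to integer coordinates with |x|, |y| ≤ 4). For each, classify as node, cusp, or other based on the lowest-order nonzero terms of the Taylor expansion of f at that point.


Singular points: {(0, -3)}; classification: cusp.

Compute partial derivatives:
  f_x = 3*x**2 + 2*y**2 + 12*y + 18.
  f_y = 4*x*y + 12*x + 3*y**2 + 20*y + 33.
Scan x_0 ∈ {−4, ..., 4}. For each x_0, f_y(x_0, y) is a polynomial in y; find its integer roots y ∈ {−4, ..., 4}, then test f_x and f at those candidates.
  x = -4: f_y(-4, y) = 3*y**2 + 4*y - 15; vanishes at y ∈ {-3}. (-4, -3): f_x = 48 ≠ 0.
  x = -3: f_y(-3, y) = 3*y**2 + 8*y - 3; vanishes at y ∈ {-3}. (-3, -3): f_x = 27 ≠ 0.
  x = -2: f_y(-2, y) = 3*y**2 + 12*y + 9; vanishes at y ∈ {-3, -1}. (-2, -3): f_x = 12 ≠ 0; (-2, -1): f_x = 20 ≠ 0.
  x = -1: f_y(-1, y) = 3*y**2 + 16*y + 21; vanishes at y ∈ {-3}. (-1, -3): f_x = 3 ≠ 0.
  x = 0: f_y(0, y) = 3*y**2 + 20*y + 33; vanishes at y ∈ {-3}. (0, -3): f_x = 0, f = 0 — SINGULAR.
  x = 1: f_y(1, y) = 3*y**2 + 24*y + 45; vanishes at y ∈ {-3}. (1, -3): f_x = 3 ≠ 0.
  x = 2: f_y(2, y) = 3*y**2 + 28*y + 57; vanishes at y ∈ {-3}. (2, -3): f_x = 12 ≠ 0.
  x = 3: f_y(3, y) = 3*y**2 + 32*y + 69; vanishes at y ∈ {-3}. (3, -3): f_x = 27 ≠ 0.
  x = 4: f_y(4, y) = 3*y**2 + 36*y + 81; vanishes at y ∈ {-3}. (4, -3): f_x = 48 ≠ 0.
Only singular point on the grid: (0, -3).
Classify: substitute x = 0 + u, y = -3 + v and expand: f = u**3 + 2*u*v**2 + v**3 + v**2.
No constant or linear terms (consistent with a singular point). Quadratic part: v**2. Cubic part: u**3 + 2*u*v**2 + v**3.
The quadratic part v**2 is a perfect square, so there is a single (double) tangent line v = 0, i.e. y = -3. Restricting the cubic part to that line (v = 0) leaves u**3 ≠ 0, so f is not divisible by v and the branch is v² ≈ -u**3 to lowest order — this is a cusp.
Classification: cusp.


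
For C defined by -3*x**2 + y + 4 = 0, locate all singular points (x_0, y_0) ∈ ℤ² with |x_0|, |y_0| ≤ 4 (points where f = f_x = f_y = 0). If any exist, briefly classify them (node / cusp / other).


No singular points in the scanned grid; C is smooth there.

Compute partial derivatives:
  f_x = -6*x.
  f_y = 1.
f_y = 1 is a nonzero constant, so f_y never vanishes: no point (x, y) can satisfy f = f_x = f_y = 0. In particular no (x, y) ∈ {−4, ..., 4}² is singular; the curve is smooth.


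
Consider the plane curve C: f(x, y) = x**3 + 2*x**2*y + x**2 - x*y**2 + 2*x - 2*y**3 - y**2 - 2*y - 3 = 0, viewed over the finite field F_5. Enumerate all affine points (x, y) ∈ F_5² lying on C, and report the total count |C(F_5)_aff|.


Affine F_5-points: {(0, 4), (2, 3), (4, 0)}; count = 3.

For each of the 25 pairs (x, y) ∈ F_5², evaluate f(x, y) mod 5. Record the zeros.
  x = 0: [0↦2, 1↦2, 2↦3, 3↦3, 4↦0]  zeros at y ∈ {4}
  x = 1: [0↦1, 1↦2, 2↦2, 3↦4, 4↦1]  zeros at y ∈ ∅
  x = 2: [0↦3, 1↦4, 2↦2, 3↦0, 4↦1]  zeros at y ∈ {3}
  x = 3: [0↦4, 1↦4, 2↦4, 3↦2, 4↦1]  zeros at y ∈ ∅
  x = 4: [0↦0, 1↦3, 2↦4, 3↦1, 4↦2]  zeros at y ∈ {0}
Collecting zeros: affine points = {(0, 4), (2, 3), (4, 0)}.
Total count |C(F_5)_aff| = 3.


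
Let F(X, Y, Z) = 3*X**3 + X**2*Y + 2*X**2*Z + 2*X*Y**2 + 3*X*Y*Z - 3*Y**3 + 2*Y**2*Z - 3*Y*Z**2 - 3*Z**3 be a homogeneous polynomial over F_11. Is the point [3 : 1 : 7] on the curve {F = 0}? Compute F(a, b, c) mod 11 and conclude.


F(3,1,7) ≡ 0 (mod 11); P is on the curve.

Evaluate F(3, 1, 7) term-by-term (mod 11).
  3*X**3 ↦ 3·27·1·1 = 81
  X**2*Y ↦ 1·9·1·1 = 9
  2*X**2*Z ↦ 2·9·1·7 = 126
  2*X*Y**2 ↦ 2·3·1·1 = 6
  3*X*Y*Z ↦ 3·3·1·7 = 63
  -3*Y**3 ↦ -3·1·1·1 = -3
  2*Y**2*Z ↦ 2·1·1·7 = 14
  -3*Y*Z**2 ↦ -3·1·1·49 = -147
  -3*Z**3 ↦ -3·1·1·343 = -1029
Sum: F(3, 1, 7) = (81) + (9) + (126) + (6) + (63) + (-3) + (14) + (-147) + (-1029) = -880.
Reducing mod 11: -880 ≡ 0 (mod 11).
Since F(a, b, c) ≡ 0 (mod 11), P lies on the curve.


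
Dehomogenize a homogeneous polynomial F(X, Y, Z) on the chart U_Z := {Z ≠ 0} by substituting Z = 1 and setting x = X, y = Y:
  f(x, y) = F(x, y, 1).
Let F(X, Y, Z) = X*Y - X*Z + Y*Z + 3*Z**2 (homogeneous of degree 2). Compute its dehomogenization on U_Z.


f(x, y) = x*y - x + y + 3

On U_Z we set Z = 1. Each monomial c·X^i·Y^j·Z^k in F becomes c·x^i·y^j·1^k = c·x^i·y^j.
Substituting Z = 1: F(X, Y, 1) = x*y - x + y + 3.
Note: deg(f) ≤ deg(F) = 2; strict inequality happens when F is divisible by Z (lost terms).


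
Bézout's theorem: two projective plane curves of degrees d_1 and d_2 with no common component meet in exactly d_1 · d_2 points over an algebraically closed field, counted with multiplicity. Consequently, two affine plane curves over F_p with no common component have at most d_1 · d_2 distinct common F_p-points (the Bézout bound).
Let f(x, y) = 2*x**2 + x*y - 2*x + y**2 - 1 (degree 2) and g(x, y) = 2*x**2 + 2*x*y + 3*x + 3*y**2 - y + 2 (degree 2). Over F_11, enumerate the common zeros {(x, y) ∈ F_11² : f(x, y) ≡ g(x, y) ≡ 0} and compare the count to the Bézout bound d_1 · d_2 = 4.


Common zeros: ∅; count = 0; Bézout bound = 4.

deg(f) = 2, deg(g) = 2, so Bézout bound = 4.
Scan x ∈ F_11. For each x, list the y ∈ F_11 with f(x, y) ≡ 0 and those with g(x, y) ≡ 0 (mod 11); the common zeros in that column are the intersection.
  x = 0: f ≡ 0 at y ∈ {1, 10}; g ≡ 0 at y ∈ ∅; common: ∅.
  x = 1: f ≡ 0 at y ∈ {3, 7}; g ≡ 0 at y ∈ {1, 6}; common: ∅.
  x = 2: f ≡ 0 at y ∈ {2, 7}; g ≡ 0 at y ∈ {1, 9}; common: ∅.
  x = 3: f ≡ 0 at y ∈ {0, 8}; g ≡ 0 at y ∈ ∅; common: ∅.
  x = 4: f ≡ 0 at y ∈ {3, 4}; g ≡ 0 at y ∈ {7, 9}; common: ∅.
  x = 5: f ≡ 0 at y ∈ {8, 9}; g ≡ 0 at y ∈ {3, 5}; common: ∅.
  x = 6: f ≡ 0 at y ∈ {1, 4}; g ≡ 0 at y ∈ ∅; common: ∅.
  x = 7: f ≡ 0 at y ∈ {5, 10}; g ≡ 0 at y ∈ {0, 3}; common: ∅.
  x = 8: f ≡ 0 at y ∈ {5, 9}; g ≡ 0 at y ∈ {0, 6}; common: ∅.
  x = 9: f ≡ 0 at y ∈ {0, 2}; g ≡ 0 at y ∈ ∅; common: ∅.
  x = 10: f ≡ 0 at y ∈ {6}; g ≡ 0 at y ∈ ∅; common: ∅.
Collecting: common zeros = ∅, so the count is 0.
Comparison with the Bézout bound: 0 ≤ 4 = deg(f)·deg(g), as expected for curves with no common component (the affine F_11-count falls short of the bound because intersections may lie at infinity, over extension fields, or carry multiplicity).


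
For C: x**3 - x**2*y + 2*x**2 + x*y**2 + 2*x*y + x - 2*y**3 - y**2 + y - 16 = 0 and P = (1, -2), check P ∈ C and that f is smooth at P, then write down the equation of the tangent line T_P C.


Tangent line at P: 12*x - 22*y - 56 = 0.

Step 1: f(1, -2) = 0, so P lies on C.
Step 2: partial derivatives
  f_x(x, y) = 3*x**2 - 2*x*y + 4*x + y**2 + 2*y + 1, f_y(x, y) = -x**2 + 2*x*y + 2*x - 6*y**2 - 2*y + 1.
  f_x(P) = 12, f_y(P) = -22 (gradient nonzero, so P is smooth).
Step 3: tangent line at P: 12·(x − 1) + -22·(y − -2) = 0.
Expanding: 12*x - 22*y - 56 = 0.


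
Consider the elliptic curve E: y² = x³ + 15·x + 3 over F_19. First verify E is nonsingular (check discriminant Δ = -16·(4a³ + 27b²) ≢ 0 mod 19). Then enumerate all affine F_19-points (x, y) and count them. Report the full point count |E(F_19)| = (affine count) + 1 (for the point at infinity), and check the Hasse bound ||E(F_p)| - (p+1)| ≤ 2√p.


Affine points = {(1, 0), (6, 9), (6, 10), (11, 6), (11, 13), (12, 7), (12, 12), (13, 1), (13, 18), (16, 8), (16, 11), (18, 5), (18, 14)}; affine count = 13; |E(F_19)| = 14.

Discriminant check: Δ ∝ 4a³ + 27b² = 4·15³ + 27·3² = 4·3375 + 27·9 ≡ 6 (mod 19). Nonzero ⇒ E is nonsingular.
For each x ∈ F_19, compute rhs = x³ + 15·x + 3 mod 19, then count y ∈ F_19 with y² ≡ rhs.
  x = 0: rhs = 3, matching y values: none (0 points).
  x = 1: rhs = 0, matching y values: 0 (1 points).
  x = 2: rhs = 3, matching y values: none (0 points).
  x = 3: rhs = 18, matching y values: none (0 points).
  x = 4: rhs = 13, matching y values: none (0 points).
  x = 5: rhs = 13, matching y values: none (0 points).
  x = 6: rhs = 5, matching y values: 9, 10 (2 points).
  x = 7: rhs = 14, matching y values: none (0 points).
  x = 8: rhs = 8, matching y values: none (0 points).
  x = 9: rhs = 12, matching y values: none (0 points).
  x = 10: rhs = 13, matching y values: none (0 points).
  x = 11: rhs = 17, matching y values: 6, 13 (2 points).
  x = 12: rhs = 11, matching y values: 7, 12 (2 points).
  x = 13: rhs = 1, matching y values: 1, 18 (2 points).
  x = 14: rhs = 12, matching y values: none (0 points).
  x = 15: rhs = 12, matching y values: none (0 points).
  x = 16: rhs = 7, matching y values: 8, 11 (2 points).
  x = 17: rhs = 3, matching y values: none (0 points).
  x = 18: rhs = 6, matching y values: 5, 14 (2 points).
Total affine count: 13.
Full point count |E(F_19)| = 13 + 1 = 14.
Hasse bound: |14 − (19+1)| = |-6| = 6 ≤ 2√19 ≈ 8.7178 ✓.


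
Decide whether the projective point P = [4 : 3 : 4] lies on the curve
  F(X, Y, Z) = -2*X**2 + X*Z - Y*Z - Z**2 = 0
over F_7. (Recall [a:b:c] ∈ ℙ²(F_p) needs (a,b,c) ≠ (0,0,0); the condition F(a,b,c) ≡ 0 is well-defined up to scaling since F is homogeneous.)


F(4,3,4) ≡ 5 (mod 7); P is NOT on the curve.

Evaluate F(4, 3, 4) term-by-term (mod 7).
  -2*X**2 ↦ -2·16·1·1 = -32
  X*Z ↦ 1·4·1·4 = 16
  -Y*Z ↦ -1·1·3·4 = -12
  -Z**2 ↦ -1·1·1·16 = -16
Sum: F(4, 3, 4) = (-32) + (16) + (-12) + (-16) = -44.
Reducing mod 7: -44 ≡ 5 (mod 7).
Since F(a, b, c) ≡ 5 ≠ 0 (mod 7), P does NOT lie on the curve.


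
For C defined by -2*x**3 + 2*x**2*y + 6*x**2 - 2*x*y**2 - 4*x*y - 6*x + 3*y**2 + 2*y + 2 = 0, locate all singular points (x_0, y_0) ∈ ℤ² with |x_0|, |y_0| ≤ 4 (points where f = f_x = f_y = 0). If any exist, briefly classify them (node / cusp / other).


Singular points: {(1, 0)}; classification: cusp.

Compute partial derivatives:
  f_x = -6*x**2 + 4*x*y + 12*x - 2*y**2 - 4*y - 6.
  f_y = 2*x**2 - 4*x*y - 4*x + 6*y + 2.
Scan x_0 ∈ {−4, ..., 4}. For each x_0, f_y(x_0, y) is a polynomial in y; find its integer roots y ∈ {−4, ..., 4}, then test f_x and f at those candidates.
  x = -4: f_y(-4, y) = 22*y + 50; no integer root y with |y| ≤ 4.
  x = -3: f_y(-3, y) = 18*y + 32; no integer root y with |y| ≤ 4.
  x = -2: f_y(-2, y) = 14*y + 18; no integer root y with |y| ≤ 4.
  x = -1: f_y(-1, y) = 10*y + 8; no integer root y with |y| ≤ 4.
  x = 0: f_y(0, y) = 6*y + 2; no integer root y with |y| ≤ 4.
  x = 1: f_y(1, y) = 2*y; vanishes at y ∈ {0}. (1, 0): f_x = 0, f = 0 — SINGULAR.
  x = 2: f_y(2, y) = 2 - 2*y; vanishes at y ∈ {1}. (2, 1): f_x = -4 ≠ 0.
  x = 3: f_y(3, y) = 8 - 6*y; no integer root y with |y| ≤ 4.
  x = 4: f_y(4, y) = 18 - 10*y; no integer root y with |y| ≤ 4.
Only singular point on the grid: (1, 0).
Classify: substitute x = 1 + u, y = 0 + v and expand: f = -2*u**3 + 2*u**2*v - 2*u*v**2 + v**2.
No constant or linear terms (consistent with a singular point). Quadratic part: v**2. Cubic part: -2*u**3 + 2*u**2*v - 2*u*v**2.
The quadratic part v**2 is a perfect square, so there is a single (double) tangent line v = 0, i.e. y = 0. Restricting the cubic part to that line (v = 0) leaves -2*u**3 ≠ 0, so f is not divisible by v and the branch is v² ≈ 2*u**3 to lowest order — this is a cusp.
Classification: cusp.


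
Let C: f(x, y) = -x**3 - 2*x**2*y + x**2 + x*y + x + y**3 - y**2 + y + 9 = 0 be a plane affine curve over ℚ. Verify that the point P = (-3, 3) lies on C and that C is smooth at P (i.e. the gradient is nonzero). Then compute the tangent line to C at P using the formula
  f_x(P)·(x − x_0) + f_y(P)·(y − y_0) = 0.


Tangent line at P: 7*x + y + 18 = 0.

Step 1: f(-3, 3) = 0, so P lies on C.
Step 2: partial derivatives
  f_x(x, y) = -3*x**2 - 4*x*y + 2*x + y + 1, f_y(x, y) = -2*x**2 + x + 3*y**2 - 2*y + 1.
  f_x(P) = 7, f_y(P) = 1 (gradient nonzero, so P is smooth).
Step 3: tangent line at P: 7·(x − -3) + 1·(y − 3) = 0.
Expanding: 7*x + y + 18 = 0.


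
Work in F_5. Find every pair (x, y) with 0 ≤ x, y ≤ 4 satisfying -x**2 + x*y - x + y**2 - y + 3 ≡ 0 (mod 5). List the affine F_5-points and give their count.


Affine F_5-points: {(0, 2), (0, 4), (1, 2), (1, 3), (3, 4)}; count = 5.

For each of the 25 pairs (x, y) ∈ F_5², evaluate f(x, y) mod 5. Record the zeros.
  x = 0: [0↦3, 1↦3, 2↦0, 3↦4, 4↦0]  zeros at y ∈ {2, 4}
  x = 1: [0↦1, 1↦2, 2↦0, 3↦0, 4↦2]  zeros at y ∈ {2, 3}
  x = 2: [0↦2, 1↦4, 2↦3, 3↦4, 4↦2]  zeros at y ∈ ∅
  x = 3: [0↦1, 1↦4, 2↦4, 3↦1, 4↦0]  zeros at y ∈ {4}
  x = 4: [0↦3, 1↦2, 2↦3, 3↦1, 4↦1]  zeros at y ∈ ∅
Collecting zeros: affine points = {(0, 2), (0, 4), (1, 2), (1, 3), (3, 4)}.
Total count |C(F_5)_aff| = 5.


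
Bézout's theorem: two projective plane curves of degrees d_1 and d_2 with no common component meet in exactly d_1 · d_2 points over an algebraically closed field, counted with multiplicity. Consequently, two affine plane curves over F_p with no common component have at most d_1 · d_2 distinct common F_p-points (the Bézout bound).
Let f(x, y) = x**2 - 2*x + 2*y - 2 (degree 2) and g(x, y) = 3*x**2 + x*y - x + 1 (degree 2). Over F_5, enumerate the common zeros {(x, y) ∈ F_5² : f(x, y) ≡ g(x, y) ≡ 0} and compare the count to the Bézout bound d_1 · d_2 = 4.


Common zeros: ∅; count = 0; Bézout bound = 4.

deg(f) = 2, deg(g) = 2, so Bézout bound = 4.
Scan x ∈ F_5. For each x, list the y ∈ F_5 with f(x, y) ≡ 0 and those with g(x, y) ≡ 0 (mod 5); the common zeros in that column are the intersection.
  x = 0: f ≡ 0 at y ∈ {1}; g ≡ 0 at y ∈ ∅; common: ∅.
  x = 1: f ≡ 0 at y ∈ {4}; g ≡ 0 at y ∈ {2}; common: ∅.
  x = 2: f ≡ 0 at y ∈ {1}; g ≡ 0 at y ∈ {2}; common: ∅.
  x = 3: f ≡ 0 at y ∈ {2}; g ≡ 0 at y ∈ {0}; common: ∅.
  x = 4: f ≡ 0 at y ∈ {2}; g ≡ 0 at y ∈ {0}; common: ∅.
Collecting: common zeros = ∅, so the count is 0.
Comparison with the Bézout bound: 0 ≤ 4 = deg(f)·deg(g), as expected for curves with no common component (the affine F_5-count falls short of the bound because intersections may lie at infinity, over extension fields, or carry multiplicity).


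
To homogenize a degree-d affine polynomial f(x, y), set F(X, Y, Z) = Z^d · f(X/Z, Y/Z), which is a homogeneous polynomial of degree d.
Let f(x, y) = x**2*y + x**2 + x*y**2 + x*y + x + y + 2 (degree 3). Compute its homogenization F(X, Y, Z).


F(X, Y, Z) = X**2*Y + X**2*Z + X*Y**2 + X*Y*Z + X*Z**2 + Y*Z**2 + 2*Z**3

deg(f) = 3.
Substitute x = X/Z, y = Y/Z into f, then multiply by Z^3.
  monomial 1·x^2·y^1 ↦ 1·X^2·Y^1·Z^0.
  monomial 1·x^2·y^0 ↦ 1·X^2·Y^0·Z^1.
  monomial 1·x^1·y^2 ↦ 1·X^1·Y^2·Z^0.
  monomial 1·x^1·y^1 ↦ 1·X^1·Y^1·Z^1.
  monomial 1·x^1·y^0 ↦ 1·X^1·Y^0·Z^2.
  monomial 1·x^0·y^1 ↦ 1·X^0·Y^1·Z^2.
  monomial 2·x^0·y^0 ↦ 2·X^0·Y^0·Z^3.
Collecting: F(X, Y, Z) = X**2*Y + X**2*Z + X*Y**2 + X*Y*Z + X*Z**2 + Y*Z**2 + 2*Z**3.


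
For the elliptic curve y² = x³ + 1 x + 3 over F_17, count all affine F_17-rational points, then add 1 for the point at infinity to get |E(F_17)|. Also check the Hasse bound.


Affine points = {(2, 8), (2, 9), (3, 4), (3, 13), (6, 2), (6, 15), (7, 8), (7, 9), (8, 8), (8, 9), (11, 6), (11, 11), (12, 3), (12, 14), (16, 1), (16, 16)}; affine count = 16; |E(F_17)| = 17.

Discriminant check: Δ ∝ 4a³ + 27b² = 4·1³ + 27·3² = 4·1 + 27·9 ≡ 9 (mod 17). Nonzero ⇒ E is nonsingular.
For each x ∈ F_17, compute rhs = x³ + 1·x + 3 mod 17, then count y ∈ F_17 with y² ≡ rhs.
  x = 0: rhs = 3, matching y values: none (0 points).
  x = 1: rhs = 5, matching y values: none (0 points).
  x = 2: rhs = 13, matching y values: 8, 9 (2 points).
  x = 3: rhs = 16, matching y values: 4, 13 (2 points).
  x = 4: rhs = 3, matching y values: none (0 points).
  x = 5: rhs = 14, matching y values: none (0 points).
  x = 6: rhs = 4, matching y values: 2, 15 (2 points).
  x = 7: rhs = 13, matching y values: 8, 9 (2 points).
  x = 8: rhs = 13, matching y values: 8, 9 (2 points).
  x = 9: rhs = 10, matching y values: none (0 points).
  x = 10: rhs = 10, matching y values: none (0 points).
  x = 11: rhs = 2, matching y values: 6, 11 (2 points).
  x = 12: rhs = 9, matching y values: 3, 14 (2 points).
  x = 13: rhs = 3, matching y values: none (0 points).
  x = 14: rhs = 7, matching y values: none (0 points).
  x = 15: rhs = 10, matching y values: none (0 points).
  x = 16: rhs = 1, matching y values: 1, 16 (2 points).
Total affine count: 16.
Full point count |E(F_17)| = 16 + 1 = 17.
Hasse bound: |17 − (17+1)| = |-1| = 1 ≤ 2√17 ≈ 8.2462 ✓.


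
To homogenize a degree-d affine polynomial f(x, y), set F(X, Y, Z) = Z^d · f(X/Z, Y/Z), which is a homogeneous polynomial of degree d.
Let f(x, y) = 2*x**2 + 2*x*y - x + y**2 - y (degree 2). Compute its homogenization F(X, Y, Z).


F(X, Y, Z) = 2*X**2 + 2*X*Y - X*Z + Y**2 - Y*Z

deg(f) = 2.
Substitute x = X/Z, y = Y/Z into f, then multiply by Z^2.
  monomial 2·x^2·y^0 ↦ 2·X^2·Y^0·Z^0.
  monomial 2·x^1·y^1 ↦ 2·X^1·Y^1·Z^0.
  monomial -1·x^1·y^0 ↦ -1·X^1·Y^0·Z^1.
  monomial 1·x^0·y^2 ↦ 1·X^0·Y^2·Z^0.
  monomial -1·x^0·y^1 ↦ -1·X^0·Y^1·Z^1.
Collecting: F(X, Y, Z) = 2*X**2 + 2*X*Y - X*Z + Y**2 - Y*Z.


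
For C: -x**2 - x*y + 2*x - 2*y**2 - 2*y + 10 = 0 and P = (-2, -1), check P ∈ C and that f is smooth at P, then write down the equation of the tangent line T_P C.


Tangent line at P: 7*x + 4*y + 18 = 0.

Step 1: f(-2, -1) = 0, so P lies on C.
Step 2: partial derivatives
  f_x(x, y) = -2*x - y + 2, f_y(x, y) = -x - 4*y - 2.
  f_x(P) = 7, f_y(P) = 4 (gradient nonzero, so P is smooth).
Step 3: tangent line at P: 7·(x − -2) + 4·(y − -1) = 0.
Expanding: 7*x + 4*y + 18 = 0.


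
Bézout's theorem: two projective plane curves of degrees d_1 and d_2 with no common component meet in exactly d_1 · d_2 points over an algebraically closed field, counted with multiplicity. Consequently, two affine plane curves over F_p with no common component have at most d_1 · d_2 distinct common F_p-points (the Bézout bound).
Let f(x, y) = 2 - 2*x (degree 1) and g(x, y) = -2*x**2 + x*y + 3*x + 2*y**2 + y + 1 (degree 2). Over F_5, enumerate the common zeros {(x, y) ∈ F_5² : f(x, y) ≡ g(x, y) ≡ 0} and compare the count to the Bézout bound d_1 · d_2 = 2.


Common zeros: ∅; count = 0; Bézout bound = 2.

deg(f) = 1, deg(g) = 2, so Bézout bound = 2.
Scan x ∈ F_5. For each x, list the y ∈ F_5 with f(x, y) ≡ 0 and those with g(x, y) ≡ 0 (mod 5); the common zeros in that column are the intersection.
  x = 0: f ≡ 0 at y ∈ ∅; g ≡ 0 at y ∈ ∅; common: ∅.
  x = 1: f ≡ 0 at y ∈ {0, 1, 2, 3, 4}; g ≡ 0 at y ∈ ∅; common: ∅.
  x = 2: f ≡ 0 at y ∈ ∅; g ≡ 0 at y ∈ ∅; common: ∅.
  x = 3: f ≡ 0 at y ∈ ∅; g ≡ 0 at y ∈ {4}; common: ∅.
  x = 4: f ≡ 0 at y ∈ ∅; g ≡ 0 at y ∈ ∅; common: ∅.
Collecting: common zeros = ∅, so the count is 0.
Comparison with the Bézout bound: 0 ≤ 2 = deg(f)·deg(g), as expected for curves with no common component (the affine F_5-count falls short of the bound because intersections may lie at infinity, over extension fields, or carry multiplicity).


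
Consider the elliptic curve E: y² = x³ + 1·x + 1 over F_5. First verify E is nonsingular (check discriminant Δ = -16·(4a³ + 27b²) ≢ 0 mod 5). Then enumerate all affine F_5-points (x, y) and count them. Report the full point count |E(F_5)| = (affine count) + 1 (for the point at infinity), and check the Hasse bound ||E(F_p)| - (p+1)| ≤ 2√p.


Affine points = {(0, 1), (0, 4), (2, 1), (2, 4), (3, 1), (3, 4), (4, 2), (4, 3)}; affine count = 8; |E(F_5)| = 9.

Discriminant check: Δ ∝ 4a³ + 27b² = 4·1³ + 27·1² = 4·1 + 27·1 ≡ 1 (mod 5). Nonzero ⇒ E is nonsingular.
For each x ∈ F_5, compute rhs = x³ + 1·x + 1 mod 5, then count y ∈ F_5 with y² ≡ rhs.
  x = 0: rhs = 1, matching y values: 1, 4 (2 points).
  x = 1: rhs = 3, matching y values: none (0 points).
  x = 2: rhs = 1, matching y values: 1, 4 (2 points).
  x = 3: rhs = 1, matching y values: 1, 4 (2 points).
  x = 4: rhs = 4, matching y values: 2, 3 (2 points).
Total affine count: 8.
Full point count |E(F_5)| = 8 + 1 = 9.
Hasse bound: |9 − (5+1)| = |3| = 3 ≤ 2√5 ≈ 4.4721 ✓.


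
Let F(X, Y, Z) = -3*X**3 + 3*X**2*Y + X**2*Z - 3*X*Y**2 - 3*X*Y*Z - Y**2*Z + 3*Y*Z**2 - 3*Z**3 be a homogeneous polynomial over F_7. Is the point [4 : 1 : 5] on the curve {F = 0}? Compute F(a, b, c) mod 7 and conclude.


F(4,1,5) ≡ 0 (mod 7); P is on the curve.

Evaluate F(4, 1, 5) term-by-term (mod 7).
  -3*X**3 ↦ -3·64·1·1 = -192
  3*X**2*Y ↦ 3·16·1·1 = 48
  X**2*Z ↦ 1·16·1·5 = 80
  -3*X*Y**2 ↦ -3·4·1·1 = -12
  -3*X*Y*Z ↦ -3·4·1·5 = -60
  -Y**2*Z ↦ -1·1·1·5 = -5
  3*Y*Z**2 ↦ 3·1·1·25 = 75
  -3*Z**3 ↦ -3·1·1·125 = -375
Sum: F(4, 1, 5) = (-192) + (48) + (80) + (-12) + (-60) + (-5) + (75) + (-375) = -441.
Reducing mod 7: -441 ≡ 0 (mod 7).
Since F(a, b, c) ≡ 0 (mod 7), P lies on the curve.


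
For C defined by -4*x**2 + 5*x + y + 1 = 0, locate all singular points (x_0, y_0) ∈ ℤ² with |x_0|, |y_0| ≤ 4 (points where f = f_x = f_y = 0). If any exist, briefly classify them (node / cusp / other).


No singular points in the scanned grid; C is smooth there.

Compute partial derivatives:
  f_x = 5 - 8*x.
  f_y = 1.
f_y = 1 is a nonzero constant, so f_y never vanishes: no point (x, y) can satisfy f = f_x = f_y = 0. In particular no (x, y) ∈ {−4, ..., 4}² is singular; the curve is smooth.


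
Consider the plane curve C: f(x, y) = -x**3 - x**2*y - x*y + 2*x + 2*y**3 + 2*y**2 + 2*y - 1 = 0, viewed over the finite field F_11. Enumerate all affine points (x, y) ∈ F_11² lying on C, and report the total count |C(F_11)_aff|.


Affine F_11-points: {(0, 3), (1, 0), (1, 10), (2, 2), (2, 3), (2, 5), (3, 0), (5, 5), (5, 6), (5, 10), (6, 3), (6, 8), (6, 10), (7, 0), (9, 8), (10, 5), (10, 8)}; count = 17.

For each of the 121 pairs (x, y) ∈ F_11², evaluate f(x, y) mod 11. Record the zeros.
  x = 0: [0↦10, 1↦5, 2↦5, 3↦0, 4↦2, 5↦1, 6↦9, 7↦5, 8↦1, 9↦9, 10↦8]  zeros at y ∈ {3}
  x = 1: [0↦0, 1↦4, 2↦2, 3↦6, 4↦6, 5↦3, 6↦9, 7↦3, 8↦8, 9↦3, 10↦0]  zeros at y ∈ {0, 10}
  x = 2: [0↦6, 1↦6, 2↦0, 3↦0, 4↦7, 5↦0, 6↦2, 7↦3, 8↦4, 9↦6, 10↦10]  zeros at y ∈ {2, 3, 5}
  x = 3: [0↦0, 1↦5, 2↦4, 3↦9, 4↦10, 5↦8, 6↦4, 7↦10, 8↦5, 9↦1, 10↦10]  zeros at y ∈ {0}
  x = 4: [0↦9, 1↦6, 2↦8, 3↦5, 4↦9, 5↦10, 6↦9, 7↦7, 8↦5, 9↦4, 10↦5]  zeros at y ∈ ∅
  x = 5: [0↦5, 1↦3, 2↦6, 3↦4, 4↦9, 5↦0, 6↦0, 7↦10, 8↦9, 9↦9, 10↦0]  zeros at y ∈ {5, 6, 10}
  x = 6: [0↦4, 1↦1, 2↦3, 3↦0, 4↦4, 5↦5, 6↦4, 7↦2, 8↦0, 9↦10, 10↦0]  zeros at y ∈ {3, 8, 10}
  x = 7: [0↦0, 1↦5, 2↦4, 3↦9, 4↦10, 5↦8, 6↦4, 7↦10, 8↦5, 9↦1, 10↦10]  zeros at y ∈ {0}
  x = 8: [0↦9, 1↦9, 2↦3, 3↦3, 4↦10, 5↦3, 6↦5, 7↦6, 8↦7, 9↦9, 10↦2]  zeros at y ∈ ∅
  x = 9: [0↦3, 1↦7, 2↦5, 3↦9, 4↦9, 5↦6, 6↦1, 7↦6, 8↦0, 9↦6, 10↦3]  zeros at y ∈ {8}
  x = 10: [0↦9, 1↦4, 2↦4, 3↦10, 4↦1, 5↦0, 6↦8, 7↦4, 8↦0, 9↦8, 10↦7]  zeros at y ∈ {5, 8}
Collecting zeros: affine points = {(0, 3), (1, 0), (1, 10), (2, 2), (2, 3), (2, 5), (3, 0), (5, 5), (5, 6), (5, 10), (6, 3), (6, 8), (6, 10), (7, 0), (9, 8), (10, 5), (10, 8)}.
Total count |C(F_11)_aff| = 17.


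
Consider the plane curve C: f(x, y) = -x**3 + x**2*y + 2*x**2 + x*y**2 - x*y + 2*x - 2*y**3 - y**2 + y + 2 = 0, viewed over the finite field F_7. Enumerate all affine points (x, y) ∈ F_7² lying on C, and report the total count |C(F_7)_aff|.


Affine F_7-points: {(0, 1), (1, 4), (2, 2), (4, 2), (5, 0), (5, 2), (6, 6)}; count = 7.

For each of the 49 pairs (x, y) ∈ F_7², evaluate f(x, y) mod 7. Record the zeros.
  x = 0: [0↦2, 1↦0, 2↦5, 3↦5, 4↦2, 5↦5, 6↦2]  zeros at y ∈ {1}
  x = 1: [0↦5, 1↦4, 2↦5, 3↦3, 4↦0, 5↦5, 6↦6]  zeros at y ∈ {4}
  x = 2: [0↦6, 1↦1, 2↦0, 3↦5, 4↦4, 5↦6, 6↦6]  zeros at y ∈ {2}
  x = 3: [0↦6, 1↦6, 2↦5, 3↦5, 4↦1, 5↦2, 6↦3]  zeros at y ∈ ∅
  x = 4: [0↦6, 1↦6, 2↦0, 3↦4, 4↦6, 5↦1, 6↦5]  zeros at y ∈ {2}
  x = 5: [0↦0, 1↦2, 2↦0, 3↦3, 4↦6, 5↦4, 6↦6]  zeros at y ∈ {0, 2}
  x = 6: [0↦3, 1↦2, 2↦6, 3↦3, 4↦2, 5↦5, 6↦0]  zeros at y ∈ {6}
Collecting zeros: affine points = {(0, 1), (1, 4), (2, 2), (4, 2), (5, 0), (5, 2), (6, 6)}.
Total count |C(F_7)_aff| = 7.


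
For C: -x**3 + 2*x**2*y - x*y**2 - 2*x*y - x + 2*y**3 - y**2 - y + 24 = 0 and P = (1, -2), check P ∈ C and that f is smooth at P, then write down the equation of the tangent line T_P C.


Tangent line at P: -12*x + 31*y + 74 = 0.

Step 1: f(1, -2) = 0, so P lies on C.
Step 2: partial derivatives
  f_x(x, y) = -3*x**2 + 4*x*y - y**2 - 2*y - 1, f_y(x, y) = 2*x**2 - 2*x*y - 2*x + 6*y**2 - 2*y - 1.
  f_x(P) = -12, f_y(P) = 31 (gradient nonzero, so P is smooth).
Step 3: tangent line at P: -12·(x − 1) + 31·(y − -2) = 0.
Expanding: -12*x + 31*y + 74 = 0.


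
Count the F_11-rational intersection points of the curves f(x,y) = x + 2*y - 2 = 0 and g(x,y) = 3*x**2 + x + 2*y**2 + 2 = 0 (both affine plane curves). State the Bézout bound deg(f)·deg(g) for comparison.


Common zeros: {(8, 8)}; count = 1; Bézout bound = 2.

deg(f) = 1, deg(g) = 2, so Bézout bound = 2.
Scan x ∈ F_11. For each x, list the y ∈ F_11 with f(x, y) ≡ 0 and those with g(x, y) ≡ 0 (mod 11); the common zeros in that column are the intersection.
  x = 0: f ≡ 0 at y ∈ {1}; g ≡ 0 at y ∈ ∅; common: ∅.
  x = 1: f ≡ 0 at y ∈ {6}; g ≡ 0 at y ∈ ∅; common: ∅.
  x = 2: f ≡ 0 at y ∈ {0}; g ≡ 0 at y ∈ {5, 6}; common: ∅.
  x = 3: f ≡ 0 at y ∈ {5}; g ≡ 0 at y ∈ ∅; common: ∅.
  x = 4: f ≡ 0 at y ∈ {10}; g ≡ 0 at y ∈ ∅; common: ∅.
  x = 5: f ≡ 0 at y ∈ {4}; g ≡ 0 at y ∈ {5, 6}; common: ∅.
  x = 6: f ≡ 0 at y ∈ {9}; g ≡ 0 at y ∈ ∅; common: ∅.
  x = 7: f ≡ 0 at y ∈ {3}; g ≡ 0 at y ∈ ∅; common: ∅.
  x = 8: f ≡ 0 at y ∈ {8}; g ≡ 0 at y ∈ {3, 8}; common: {8}.
  x = 9: f ≡ 0 at y ∈ {2}; g ≡ 0 at y ∈ {4, 7}; common: ∅.
  x = 10: f ≡ 0 at y ∈ {7}; g ≡ 0 at y ∈ {3, 8}; common: ∅.
Collecting: common zeros = {(8, 8)}, so the count is 1.
Comparison with the Bézout bound: 1 ≤ 2 = deg(f)·deg(g), as expected for curves with no common component (the affine F_11-count falls short of the bound because intersections may lie at infinity, over extension fields, or carry multiplicity).


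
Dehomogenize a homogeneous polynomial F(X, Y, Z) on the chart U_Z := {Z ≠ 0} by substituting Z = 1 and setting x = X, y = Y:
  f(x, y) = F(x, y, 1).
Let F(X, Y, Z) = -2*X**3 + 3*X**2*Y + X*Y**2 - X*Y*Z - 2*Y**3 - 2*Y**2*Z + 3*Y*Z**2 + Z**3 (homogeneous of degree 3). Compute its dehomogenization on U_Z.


f(x, y) = -2*x**3 + 3*x**2*y + x*y**2 - x*y - 2*y**3 - 2*y**2 + 3*y + 1

On U_Z we set Z = 1. Each monomial c·X^i·Y^j·Z^k in F becomes c·x^i·y^j·1^k = c·x^i·y^j.
Substituting Z = 1: F(X, Y, 1) = -2*x**3 + 3*x**2*y + x*y**2 - x*y - 2*y**3 - 2*y**2 + 3*y + 1.
Note: deg(f) ≤ deg(F) = 3; strict inequality happens when F is divisible by Z (lost terms).


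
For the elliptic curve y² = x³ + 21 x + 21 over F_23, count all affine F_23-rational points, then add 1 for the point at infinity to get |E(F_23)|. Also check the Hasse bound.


Affine points = {(2, 5), (2, 18), (4, 10), (4, 13), (6, 8), (6, 15), (10, 9), (10, 14), (12, 0), (14, 0), (15, 10), (15, 13), (17, 1), (17, 22), (20, 0)}; affine count = 15; |E(F_23)| = 16.

Discriminant check: Δ ∝ 4a³ + 27b² = 4·21³ + 27·21² = 4·9261 + 27·441 ≡ 7 (mod 23). Nonzero ⇒ E is nonsingular.
For each x ∈ F_23, compute rhs = x³ + 21·x + 21 mod 23, then count y ∈ F_23 with y² ≡ rhs.
  x = 0: rhs = 21, matching y values: none (0 points).
  x = 1: rhs = 20, matching y values: none (0 points).
  x = 2: rhs = 2, matching y values: 5, 18 (2 points).
  x = 3: rhs = 19, matching y values: none (0 points).
  x = 4: rhs = 8, matching y values: 10, 13 (2 points).
  x = 5: rhs = 21, matching y values: none (0 points).
  x = 6: rhs = 18, matching y values: 8, 15 (2 points).
  x = 7: rhs = 5, matching y values: none (0 points).
  x = 8: rhs = 11, matching y values: none (0 points).
  x = 9: rhs = 19, matching y values: none (0 points).
  x = 10: rhs = 12, matching y values: 9, 14 (2 points).
  x = 11: rhs = 19, matching y values: none (0 points).
  x = 12: rhs = 0, matching y values: 0 (1 points).
  x = 13: rhs = 7, matching y values: none (0 points).
  x = 14: rhs = 0, matching y values: 0 (1 points).
  x = 15: rhs = 8, matching y values: 10, 13 (2 points).
  x = 16: rhs = 14, matching y values: none (0 points).
  x = 17: rhs = 1, matching y values: 1, 22 (2 points).
  x = 18: rhs = 21, matching y values: none (0 points).
  x = 19: rhs = 11, matching y values: none (0 points).
  x = 20: rhs = 0, matching y values: 0 (1 points).
  x = 21: rhs = 17, matching y values: none (0 points).
  x = 22: rhs = 22, matching y values: none (0 points).
Total affine count: 15.
Full point count |E(F_23)| = 15 + 1 = 16.
Hasse bound: |16 − (23+1)| = |-8| = 8 ≤ 2√23 ≈ 9.5917 ✓.


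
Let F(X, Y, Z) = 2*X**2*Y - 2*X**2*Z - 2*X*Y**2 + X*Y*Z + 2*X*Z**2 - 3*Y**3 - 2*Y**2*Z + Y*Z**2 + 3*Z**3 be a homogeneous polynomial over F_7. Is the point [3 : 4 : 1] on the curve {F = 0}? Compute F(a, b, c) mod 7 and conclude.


F(3,4,1) ≡ 4 (mod 7); P is NOT on the curve.

Evaluate F(3, 4, 1) term-by-term (mod 7).
  2*X**2*Y ↦ 2·9·4·1 = 72
  -2*X**2*Z ↦ -2·9·1·1 = -18
  -2*X*Y**2 ↦ -2·3·16·1 = -96
  X*Y*Z ↦ 1·3·4·1 = 12
  2*X*Z**2 ↦ 2·3·1·1 = 6
  -3*Y**3 ↦ -3·1·64·1 = -192
  -2*Y**2*Z ↦ -2·1·16·1 = -32
  Y*Z**2 ↦ 1·1·4·1 = 4
  3*Z**3 ↦ 3·1·1·1 = 3
Sum: F(3, 4, 1) = (72) + (-18) + (-96) + (12) + (6) + (-192) + (-32) + (4) + (3) = -241.
Reducing mod 7: -241 ≡ 4 (mod 7).
Since F(a, b, c) ≡ 4 ≠ 0 (mod 7), P does NOT lie on the curve.


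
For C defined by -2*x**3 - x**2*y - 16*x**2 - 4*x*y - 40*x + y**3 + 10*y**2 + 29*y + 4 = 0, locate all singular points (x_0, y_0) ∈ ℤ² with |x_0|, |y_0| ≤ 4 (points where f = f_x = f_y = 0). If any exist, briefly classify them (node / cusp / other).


Singular points: {(-2, -3)}; classification: node.

Compute partial derivatives:
  f_x = -6*x**2 - 2*x*y - 32*x - 4*y - 40.
  f_y = -x**2 - 4*x + 3*y**2 + 20*y + 29.
Scan x_0 ∈ {−4, ..., 4}. For each x_0, f_y(x_0, y) is a polynomial in y; find its integer roots y ∈ {−4, ..., 4}, then test f_x and f at those candidates.
  x = -4: f_y(-4, y) = 3*y**2 + 20*y + 29; no integer root y with |y| ≤ 4.
  x = -3: f_y(-3, y) = 3*y**2 + 20*y + 32; vanishes at y ∈ {-4}. (-3, -4): f_x = -6 ≠ 0.
  x = -2: f_y(-2, y) = 3*y**2 + 20*y + 33; vanishes at y ∈ {-3}. (-2, -3): f_x = 0, f = 0 — SINGULAR.
  x = -1: f_y(-1, y) = 3*y**2 + 20*y + 32; vanishes at y ∈ {-4}. (-1, -4): f_x = -6 ≠ 0.
  x = 0: f_y(0, y) = 3*y**2 + 20*y + 29; no integer root y with |y| ≤ 4.
  x = 1: f_y(1, y) = 3*y**2 + 20*y + 24; no integer root y with |y| ≤ 4.
  x = 2: f_y(2, y) = 3*y**2 + 20*y + 17; vanishes at y ∈ {-1}. (2, -1): f_x = -120 ≠ 0.
  x = 3: f_y(3, y) = 3*y**2 + 20*y + 8; no integer root y with |y| ≤ 4.
  x = 4: f_y(4, y) = 3*y**2 + 20*y - 3; no integer root y with |y| ≤ 4.
Only singular point on the grid: (-2, -3).
Classify: substitute x = -2 + u, y = -3 + v and expand: f = -2*u**3 - u**2*v - u**2 + v**3 + v**2.
No constant or linear terms (consistent with a singular point). Quadratic part: -u**2 + v**2. Cubic part: -2*u**3 - u**2*v + v**3.
The quadratic part v**2 - u**2 = (v − u)(v + u) splits into two distinct linear factors, so there are two distinct tangent lines y − -3 = ±(x − -2) — this is a node (ordinary double point).
Classification: node.


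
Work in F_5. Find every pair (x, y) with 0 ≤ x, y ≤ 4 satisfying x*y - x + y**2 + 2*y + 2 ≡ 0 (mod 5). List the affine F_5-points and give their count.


Affine F_5-points: {(0, 1), (0, 2), (1, 1), (2, 0), (2, 1), (3, 1), (3, 4), (4, 1), (4, 3)}; count = 9.

For each of the 25 pairs (x, y) ∈ F_5², evaluate f(x, y) mod 5. Record the zeros.
  x = 0: [0↦2, 1↦0, 2↦0, 3↦2, 4↦1]  zeros at y ∈ {1, 2}
  x = 1: [0↦1, 1↦0, 2↦1, 3↦4, 4↦4]  zeros at y ∈ {1}
  x = 2: [0↦0, 1↦0, 2↦2, 3↦1, 4↦2]  zeros at y ∈ {0, 1}
  x = 3: [0↦4, 1↦0, 2↦3, 3↦3, 4↦0]  zeros at y ∈ {1, 4}
  x = 4: [0↦3, 1↦0, 2↦4, 3↦0, 4↦3]  zeros at y ∈ {1, 3}
Collecting zeros: affine points = {(0, 1), (0, 2), (1, 1), (2, 0), (2, 1), (3, 1), (3, 4), (4, 1), (4, 3)}.
Total count |C(F_5)_aff| = 9.


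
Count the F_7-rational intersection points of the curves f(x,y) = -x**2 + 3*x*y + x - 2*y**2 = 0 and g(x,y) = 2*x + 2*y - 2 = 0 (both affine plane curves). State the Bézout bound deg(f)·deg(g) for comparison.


Common zeros: {(1, 0), (5, 3)}; count = 2; Bézout bound = 2.

deg(f) = 2, deg(g) = 1, so Bézout bound = 2.
Scan x ∈ F_7. For each x, list the y ∈ F_7 with f(x, y) ≡ 0 and those with g(x, y) ≡ 0 (mod 7); the common zeros in that column are the intersection.
  x = 0: f ≡ 0 at y ∈ {0}; g ≡ 0 at y ∈ {1}; common: ∅.
  x = 1: f ≡ 0 at y ∈ {0, 5}; g ≡ 0 at y ∈ {0}; common: {0}.
  x = 2: f ≡ 0 at y ∈ ∅; g ≡ 0 at y ∈ {6}; common: ∅.
  x = 3: f ≡ 0 at y ∈ ∅; g ≡ 0 at y ∈ {5}; common: ∅.
  x = 4: f ≡ 0 at y ∈ ∅; g ≡ 0 at y ∈ {4}; common: ∅.
  x = 5: f ≡ 0 at y ∈ {1, 3}; g ≡ 0 at y ∈ {3}; common: {3}.
  x = 6: f ≡ 0 at y ∈ {1}; g ≡ 0 at y ∈ {2}; common: ∅.
Collecting: common zeros = {(1, 0), (5, 3)}, so the count is 2.
Comparison with the Bézout bound: 2 ≤ 2 = deg(f)·deg(g), as expected for curves with no common component (the bound is attained).


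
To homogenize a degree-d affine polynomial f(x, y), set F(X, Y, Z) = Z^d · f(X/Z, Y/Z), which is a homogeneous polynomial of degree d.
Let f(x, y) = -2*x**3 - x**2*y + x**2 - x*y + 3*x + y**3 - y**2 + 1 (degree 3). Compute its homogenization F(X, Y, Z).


F(X, Y, Z) = -2*X**3 - X**2*Y + X**2*Z - X*Y*Z + 3*X*Z**2 + Y**3 - Y**2*Z + Z**3

deg(f) = 3.
Substitute x = X/Z, y = Y/Z into f, then multiply by Z^3.
  monomial -2·x^3·y^0 ↦ -2·X^3·Y^0·Z^0.
  monomial -1·x^2·y^1 ↦ -1·X^2·Y^1·Z^0.
  monomial 1·x^2·y^0 ↦ 1·X^2·Y^0·Z^1.
  monomial -1·x^1·y^1 ↦ -1·X^1·Y^1·Z^1.
  monomial 3·x^1·y^0 ↦ 3·X^1·Y^0·Z^2.
  monomial 1·x^0·y^3 ↦ 1·X^0·Y^3·Z^0.
  monomial -1·x^0·y^2 ↦ -1·X^0·Y^2·Z^1.
  monomial 1·x^0·y^0 ↦ 1·X^0·Y^0·Z^3.
Collecting: F(X, Y, Z) = -2*X**3 - X**2*Y + X**2*Z - X*Y*Z + 3*X*Z**2 + Y**3 - Y**2*Z + Z**3.


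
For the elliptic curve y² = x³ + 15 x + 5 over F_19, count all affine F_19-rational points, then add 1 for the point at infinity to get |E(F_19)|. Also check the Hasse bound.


Affine points = {(0, 9), (0, 10), (2, 9), (2, 10), (3, 1), (3, 18), (6, 8), (6, 11), (7, 4), (7, 15), (11, 0), (16, 3), (16, 16), (17, 9), (17, 10)}; affine count = 15; |E(F_19)| = 16.

Discriminant check: Δ ∝ 4a³ + 27b² = 4·15³ + 27·5² = 4·3375 + 27·25 ≡ 1 (mod 19). Nonzero ⇒ E is nonsingular.
For each x ∈ F_19, compute rhs = x³ + 15·x + 5 mod 19, then count y ∈ F_19 with y² ≡ rhs.
  x = 0: rhs = 5, matching y values: 9, 10 (2 points).
  x = 1: rhs = 2, matching y values: none (0 points).
  x = 2: rhs = 5, matching y values: 9, 10 (2 points).
  x = 3: rhs = 1, matching y values: 1, 18 (2 points).
  x = 4: rhs = 15, matching y values: none (0 points).
  x = 5: rhs = 15, matching y values: none (0 points).
  x = 6: rhs = 7, matching y values: 8, 11 (2 points).
  x = 7: rhs = 16, matching y values: 4, 15 (2 points).
  x = 8: rhs = 10, matching y values: none (0 points).
  x = 9: rhs = 14, matching y values: none (0 points).
  x = 10: rhs = 15, matching y values: none (0 points).
  x = 11: rhs = 0, matching y values: 0 (1 points).
  x = 12: rhs = 13, matching y values: none (0 points).
  x = 13: rhs = 3, matching y values: none (0 points).
  x = 14: rhs = 14, matching y values: none (0 points).
  x = 15: rhs = 14, matching y values: none (0 points).
  x = 16: rhs = 9, matching y values: 3, 16 (2 points).
  x = 17: rhs = 5, matching y values: 9, 10 (2 points).
  x = 18: rhs = 8, matching y values: none (0 points).
Total affine count: 15.
Full point count |E(F_19)| = 15 + 1 = 16.
Hasse bound: |16 − (19+1)| = |-4| = 4 ≤ 2√19 ≈ 8.7178 ✓.
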